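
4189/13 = 322 + 3/13=322.23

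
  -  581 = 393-974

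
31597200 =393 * 80400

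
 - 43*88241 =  - 3794363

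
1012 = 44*23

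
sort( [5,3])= [ 3, 5]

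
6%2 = 0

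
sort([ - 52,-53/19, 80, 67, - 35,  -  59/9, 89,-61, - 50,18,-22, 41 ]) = [-61,-52,-50,-35, - 22, - 59/9, - 53/19, 18, 41 , 67, 80, 89 ]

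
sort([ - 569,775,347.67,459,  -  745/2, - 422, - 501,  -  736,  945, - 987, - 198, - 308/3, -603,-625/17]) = [ - 987, - 736, - 603, - 569,  -  501, - 422,-745/2, - 198  , - 308/3, - 625/17,347.67,459, 775,945]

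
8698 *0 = 0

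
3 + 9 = 12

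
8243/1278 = 6 + 575/1278 = 6.45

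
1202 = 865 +337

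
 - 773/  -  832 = 773/832 =0.93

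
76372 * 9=687348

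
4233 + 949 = 5182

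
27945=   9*3105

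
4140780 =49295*84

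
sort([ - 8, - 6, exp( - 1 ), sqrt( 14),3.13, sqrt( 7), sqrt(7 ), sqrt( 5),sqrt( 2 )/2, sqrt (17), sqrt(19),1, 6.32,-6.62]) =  [ - 8, - 6.62,- 6, exp(-1), sqrt( 2)/2, 1, sqrt( 5),  sqrt( 7),  sqrt( 7),3.13,sqrt( 14), sqrt( 17),sqrt( 19), 6.32]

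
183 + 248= 431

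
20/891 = 20/891 = 0.02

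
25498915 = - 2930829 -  - 28429744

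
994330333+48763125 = 1043093458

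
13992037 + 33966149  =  47958186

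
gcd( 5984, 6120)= 136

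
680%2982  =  680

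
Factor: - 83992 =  - 2^3*10499^1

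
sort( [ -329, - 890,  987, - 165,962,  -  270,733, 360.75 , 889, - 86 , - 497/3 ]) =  [ - 890, - 329, - 270, - 497/3,-165,- 86,  360.75, 733 , 889,962, 987 ] 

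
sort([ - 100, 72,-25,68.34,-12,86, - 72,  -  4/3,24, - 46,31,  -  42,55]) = [ - 100, - 72,- 46,- 42, - 25,  -  12, - 4/3,24 , 31,55 , 68.34,72,86 ]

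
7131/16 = 445 + 11/16 = 445.69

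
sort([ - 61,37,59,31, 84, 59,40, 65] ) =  [ - 61 , 31,37,40,59,59,65,84] 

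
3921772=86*45602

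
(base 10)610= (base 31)jl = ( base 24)11A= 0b1001100010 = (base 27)MG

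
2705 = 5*541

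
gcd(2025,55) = 5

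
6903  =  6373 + 530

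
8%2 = 0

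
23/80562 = 23/80562 = 0.00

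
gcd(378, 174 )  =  6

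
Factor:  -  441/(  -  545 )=3^2*5^ ( - 1)*7^2*109^( - 1 ) 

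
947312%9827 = 3920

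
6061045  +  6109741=12170786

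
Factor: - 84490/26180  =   - 71/22 = - 2^( - 1 )*11^( - 1 )*71^1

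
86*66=5676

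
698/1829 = 698/1829 = 0.38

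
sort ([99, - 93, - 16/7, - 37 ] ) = [ - 93, - 37,-16/7 , 99] 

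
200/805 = 40/161 = 0.25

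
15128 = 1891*8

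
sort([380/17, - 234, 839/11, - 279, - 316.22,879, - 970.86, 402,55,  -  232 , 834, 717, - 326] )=[ - 970.86, - 326, - 316.22, - 279, - 234,  -  232, 380/17,55,839/11 , 402, 717,834, 879 ] 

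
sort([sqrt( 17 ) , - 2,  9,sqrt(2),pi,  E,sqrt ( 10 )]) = [ - 2,sqrt(2 ),E,pi,sqrt(10), sqrt( 17 ), 9]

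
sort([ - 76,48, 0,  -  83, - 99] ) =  [ - 99, - 83, - 76,0,48]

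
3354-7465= -4111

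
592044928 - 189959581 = 402085347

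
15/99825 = 1/6655= 0.00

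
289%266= 23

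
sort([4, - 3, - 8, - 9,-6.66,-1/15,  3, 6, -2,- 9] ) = [ - 9,-9,  -  8, - 6.66,-3, - 2, - 1/15,  3,  4, 6] 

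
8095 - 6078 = 2017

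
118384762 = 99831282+18553480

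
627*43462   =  27250674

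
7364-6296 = 1068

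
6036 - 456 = 5580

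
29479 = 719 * 41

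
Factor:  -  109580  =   - 2^2*5^1*5479^1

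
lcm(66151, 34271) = 2844493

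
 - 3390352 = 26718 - 3417070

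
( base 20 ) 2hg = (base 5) 14111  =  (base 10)1156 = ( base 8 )2204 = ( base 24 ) 204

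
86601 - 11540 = 75061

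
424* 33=13992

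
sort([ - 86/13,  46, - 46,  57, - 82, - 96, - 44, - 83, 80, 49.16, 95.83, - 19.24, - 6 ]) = [ - 96,-83,-82, - 46 , - 44, - 19.24, - 86/13, - 6,  46, 49.16,57,  80, 95.83 ] 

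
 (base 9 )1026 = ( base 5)11003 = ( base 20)1HD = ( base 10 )753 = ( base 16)2f1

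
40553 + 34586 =75139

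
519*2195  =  1139205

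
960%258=186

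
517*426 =220242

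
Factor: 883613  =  883613^1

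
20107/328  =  61 + 99/328 = 61.30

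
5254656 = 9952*528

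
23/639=23/639=0.04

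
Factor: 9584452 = 2^2*2396113^1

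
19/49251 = 19/49251  =  0.00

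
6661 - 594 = 6067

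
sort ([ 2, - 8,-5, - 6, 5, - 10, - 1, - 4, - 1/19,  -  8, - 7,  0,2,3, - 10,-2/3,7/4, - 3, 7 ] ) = [  -  10,-10, - 8, - 8,-7, - 6, - 5, - 4, - 3, -1, -2/3, - 1/19 , 0 , 7/4,  2,2, 3,5 , 7]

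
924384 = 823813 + 100571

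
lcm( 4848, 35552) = 106656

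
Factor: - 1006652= - 2^2*251663^1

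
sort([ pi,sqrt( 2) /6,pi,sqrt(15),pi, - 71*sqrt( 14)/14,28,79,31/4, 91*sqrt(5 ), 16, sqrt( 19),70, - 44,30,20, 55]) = [ - 44, - 71* sqrt( 14)/14,sqrt( 2)/6,  pi, pi , pi,sqrt( 15),sqrt( 19),31/4,  16,20,28,30, 55,70 , 79,91*sqrt( 5)]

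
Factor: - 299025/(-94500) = 443/140=2^( - 2 )*5^( - 1)* 7^(  -  1)*443^1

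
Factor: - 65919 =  - 3^1*7^1*43^1 * 73^1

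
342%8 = 6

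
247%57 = 19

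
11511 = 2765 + 8746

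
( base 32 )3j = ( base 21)5a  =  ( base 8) 163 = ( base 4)1303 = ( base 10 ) 115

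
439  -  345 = 94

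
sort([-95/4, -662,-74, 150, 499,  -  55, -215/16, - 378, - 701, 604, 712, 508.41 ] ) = [-701, - 662, - 378, - 74, - 55, - 95/4,-215/16, 150, 499 , 508.41, 604, 712 ] 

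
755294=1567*482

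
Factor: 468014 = 2^1*234007^1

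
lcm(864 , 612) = 14688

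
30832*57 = 1757424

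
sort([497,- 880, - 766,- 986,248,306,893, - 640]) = [-986,-880,- 766,-640,248, 306,497,893] 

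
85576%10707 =10627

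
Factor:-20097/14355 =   -  5^( - 1)*7^1  =  - 7/5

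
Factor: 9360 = 2^4*3^2*5^1*13^1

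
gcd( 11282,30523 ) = 1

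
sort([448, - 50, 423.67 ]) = [ - 50, 423.67,448 ]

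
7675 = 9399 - 1724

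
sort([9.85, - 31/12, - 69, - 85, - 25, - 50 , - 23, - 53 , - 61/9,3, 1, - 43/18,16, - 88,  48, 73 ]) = [-88, - 85, - 69, - 53,-50, - 25, -23, - 61/9, - 31/12, - 43/18,1,3, 9.85, 16,48,73]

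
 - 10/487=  - 10/487 = - 0.02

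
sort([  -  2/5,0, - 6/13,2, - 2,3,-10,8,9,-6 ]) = [ - 10,  -  6,  -  2,-6/13, - 2/5,0, 2,3,8,9] 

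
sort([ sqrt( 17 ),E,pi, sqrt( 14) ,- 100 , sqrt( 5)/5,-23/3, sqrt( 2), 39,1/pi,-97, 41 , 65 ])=[-100 , - 97, - 23/3, 1/pi,sqrt( 5)/5 , sqrt( 2),  E,pi,sqrt( 14),sqrt( 17 ), 39, 41, 65 ]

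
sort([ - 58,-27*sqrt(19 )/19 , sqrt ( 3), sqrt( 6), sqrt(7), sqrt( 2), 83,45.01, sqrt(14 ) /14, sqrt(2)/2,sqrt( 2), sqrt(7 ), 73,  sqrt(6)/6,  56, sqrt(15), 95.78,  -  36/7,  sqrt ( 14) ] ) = [ - 58, - 27*sqrt(19)/19, - 36/7, sqrt(14)/14, sqrt (6 ) /6, sqrt(2)/2,sqrt( 2) , sqrt(2),sqrt(3),sqrt( 6), sqrt(7 ), sqrt(7 ), sqrt( 14), sqrt(15), 45.01, 56, 73, 83, 95.78]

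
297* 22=6534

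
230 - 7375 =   -  7145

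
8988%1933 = 1256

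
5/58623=5/58623= 0.00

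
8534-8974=-440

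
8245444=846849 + 7398595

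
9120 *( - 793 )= - 7232160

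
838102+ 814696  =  1652798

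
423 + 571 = 994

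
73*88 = 6424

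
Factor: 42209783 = 7^1*11^1*53^1*10343^1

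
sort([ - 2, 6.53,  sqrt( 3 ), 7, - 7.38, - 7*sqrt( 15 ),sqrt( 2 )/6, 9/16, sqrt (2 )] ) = [ - 7*sqrt( 15 ), - 7.38,-2,sqrt( 2) /6, 9/16, sqrt( 2), sqrt ( 3), 6.53,7 ] 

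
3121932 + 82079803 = 85201735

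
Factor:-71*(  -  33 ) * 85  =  3^1 * 5^1*11^1*17^1* 71^1 = 199155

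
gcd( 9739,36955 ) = 1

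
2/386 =1/193 = 0.01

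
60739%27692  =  5355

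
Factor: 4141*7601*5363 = 168804398983 = 11^1*31^1*41^1*101^1 * 173^1*691^1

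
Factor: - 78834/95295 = - 26278/31765 = - 2^1*5^( - 1 )*7^1 * 1877^1*6353^( - 1) 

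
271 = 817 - 546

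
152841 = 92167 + 60674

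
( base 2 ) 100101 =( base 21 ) 1g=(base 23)1E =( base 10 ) 37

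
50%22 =6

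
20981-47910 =-26929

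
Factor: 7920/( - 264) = - 2^1*3^1*5^1 = - 30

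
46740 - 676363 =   -  629623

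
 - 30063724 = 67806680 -97870404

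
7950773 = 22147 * 359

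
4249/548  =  7 + 413/548 = 7.75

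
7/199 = 7/199=0.04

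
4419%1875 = 669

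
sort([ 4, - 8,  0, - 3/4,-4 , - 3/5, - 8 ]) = [-8, - 8, - 4, - 3/4, - 3/5,0,4 ] 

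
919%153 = 1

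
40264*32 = 1288448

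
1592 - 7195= -5603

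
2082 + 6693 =8775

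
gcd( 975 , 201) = 3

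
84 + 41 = 125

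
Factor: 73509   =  3^1 * 107^1*229^1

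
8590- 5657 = 2933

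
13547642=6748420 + 6799222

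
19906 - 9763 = 10143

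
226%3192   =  226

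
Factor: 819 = 3^2*7^1 * 13^1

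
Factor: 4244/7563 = 2^2*3^( - 1)  *1061^1*2521^(-1)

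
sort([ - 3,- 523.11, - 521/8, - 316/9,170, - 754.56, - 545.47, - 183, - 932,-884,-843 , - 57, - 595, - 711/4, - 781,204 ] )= [ - 932,-884, - 843, - 781 , - 754.56, - 595 ,  -  545.47, - 523.11, - 183,-711/4, - 521/8, - 57, - 316/9,- 3,170,204]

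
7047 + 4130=11177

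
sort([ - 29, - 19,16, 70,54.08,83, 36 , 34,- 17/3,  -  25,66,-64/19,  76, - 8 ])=[ - 29 , - 25, - 19, - 8,-17/3, - 64/19 , 16, 34, 36 , 54.08,66, 70,76,83]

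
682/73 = 682/73   =  9.34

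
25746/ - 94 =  - 274  +  5/47 = - 273.89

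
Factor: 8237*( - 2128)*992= -17388109312= - 2^9*7^1*19^1*31^1*8237^1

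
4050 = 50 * 81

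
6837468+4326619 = 11164087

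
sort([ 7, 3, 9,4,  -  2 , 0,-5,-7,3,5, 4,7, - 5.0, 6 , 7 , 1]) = [- 7, - 5, - 5.0,-2  ,  0,1,3,3 , 4, 4,5, 6,7, 7,7,9 ]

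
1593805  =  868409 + 725396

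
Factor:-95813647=-241^1*397567^1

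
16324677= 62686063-46361386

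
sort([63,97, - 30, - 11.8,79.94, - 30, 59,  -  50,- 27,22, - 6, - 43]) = [  -  50,-43, - 30, - 30, - 27 , - 11.8 , - 6,22, 59,63,  79.94, 97]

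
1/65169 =1/65169  =  0.00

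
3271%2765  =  506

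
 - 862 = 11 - 873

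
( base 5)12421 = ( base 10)986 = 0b1111011010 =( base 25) 1eb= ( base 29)150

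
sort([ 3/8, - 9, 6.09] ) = [-9,3/8 , 6.09]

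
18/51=6/17 = 0.35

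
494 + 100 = 594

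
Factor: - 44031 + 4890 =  - 3^2*4349^1 = - 39141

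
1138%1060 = 78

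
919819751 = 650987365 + 268832386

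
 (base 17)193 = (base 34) D3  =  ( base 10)445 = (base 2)110111101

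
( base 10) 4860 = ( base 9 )6600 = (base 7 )20112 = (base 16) 12fc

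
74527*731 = 54479237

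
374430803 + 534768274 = 909199077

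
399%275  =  124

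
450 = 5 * 90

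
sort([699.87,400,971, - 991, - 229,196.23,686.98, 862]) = [ - 991, - 229,  196.23,400, 686.98 , 699.87, 862, 971] 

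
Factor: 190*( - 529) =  -2^1*5^1 * 19^1*23^2 = -  100510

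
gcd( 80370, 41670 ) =90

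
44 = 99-55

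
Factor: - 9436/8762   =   - 2^1*7^1*13^ ( - 1) = - 14/13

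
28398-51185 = - 22787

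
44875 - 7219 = 37656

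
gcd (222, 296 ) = 74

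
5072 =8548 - 3476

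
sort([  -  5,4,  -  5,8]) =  [ - 5, - 5, 4 , 8] 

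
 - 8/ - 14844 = 2/3711 = 0.00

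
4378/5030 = 2189/2515 = 0.87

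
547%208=131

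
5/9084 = 5/9084 = 0.00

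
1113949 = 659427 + 454522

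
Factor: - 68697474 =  - 2^1* 3^1* 11449579^1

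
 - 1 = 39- 40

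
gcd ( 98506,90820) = 2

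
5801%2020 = 1761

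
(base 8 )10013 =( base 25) 6e7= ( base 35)3CC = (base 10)4107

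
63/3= 21 = 21.00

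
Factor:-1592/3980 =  - 2^1*5^( - 1)= - 2/5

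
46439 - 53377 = -6938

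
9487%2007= 1459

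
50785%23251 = 4283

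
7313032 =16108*454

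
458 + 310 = 768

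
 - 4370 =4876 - 9246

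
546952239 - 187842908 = 359109331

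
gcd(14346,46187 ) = 1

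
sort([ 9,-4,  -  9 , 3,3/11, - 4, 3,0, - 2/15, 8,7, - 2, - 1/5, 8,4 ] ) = [ - 9, - 4, - 4, - 2, - 1/5, - 2/15,0,3/11,3,3, 4,7,8, 8, 9 ]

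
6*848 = 5088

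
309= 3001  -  2692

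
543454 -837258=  - 293804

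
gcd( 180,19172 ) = 4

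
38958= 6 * 6493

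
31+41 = 72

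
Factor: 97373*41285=4020044305 = 5^1*23^1*359^1*97373^1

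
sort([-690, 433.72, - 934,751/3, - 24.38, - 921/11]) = [ - 934, - 690, - 921/11, - 24.38,  751/3 , 433.72]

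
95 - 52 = 43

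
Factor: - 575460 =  - 2^2*3^2 * 5^1*23^1* 139^1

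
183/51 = 3  +  10/17  =  3.59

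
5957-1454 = 4503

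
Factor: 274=2^1*137^1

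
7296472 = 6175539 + 1120933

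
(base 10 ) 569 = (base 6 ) 2345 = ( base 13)34a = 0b1000111001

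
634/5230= 317/2615 = 0.12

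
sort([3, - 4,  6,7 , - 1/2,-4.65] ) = [ - 4.65, - 4, - 1/2,  3,6, 7] 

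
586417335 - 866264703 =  - 279847368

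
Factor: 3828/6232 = 957/1558 =2^(-1 ) *3^1*11^1*19^( - 1)*29^1 * 41^(- 1) 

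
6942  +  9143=16085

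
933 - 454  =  479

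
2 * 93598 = 187196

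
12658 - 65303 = -52645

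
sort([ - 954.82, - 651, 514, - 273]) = [ - 954.82, - 651, - 273,514]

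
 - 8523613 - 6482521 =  - 15006134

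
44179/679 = 44179/679 = 65.06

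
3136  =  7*448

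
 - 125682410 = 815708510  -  941390920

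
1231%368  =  127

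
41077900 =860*47765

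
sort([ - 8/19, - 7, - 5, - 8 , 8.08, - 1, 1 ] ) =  [ - 8 , - 7, - 5, - 1, - 8/19 , 1,8.08]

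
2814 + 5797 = 8611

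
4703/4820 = 4703/4820 = 0.98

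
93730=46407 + 47323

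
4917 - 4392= 525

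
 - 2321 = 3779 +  - 6100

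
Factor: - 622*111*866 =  -2^2 * 3^1 * 37^1*311^1*433^1 = -59790372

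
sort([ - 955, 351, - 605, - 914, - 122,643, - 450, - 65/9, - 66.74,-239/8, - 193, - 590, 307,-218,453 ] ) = [  -  955, - 914 , - 605,-590, - 450,-218, - 193, - 122, - 66.74, - 239/8,-65/9, 307, 351,453 , 643]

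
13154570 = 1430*9199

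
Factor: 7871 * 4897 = 38544287= 17^1 * 59^1* 83^1*463^1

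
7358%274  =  234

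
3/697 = 3/697=0.00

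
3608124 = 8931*404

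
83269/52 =1601+17/52 = 1601.33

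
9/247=9/247 =0.04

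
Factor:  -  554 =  - 2^1*277^1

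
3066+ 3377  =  6443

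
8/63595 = 8/63595 = 0.00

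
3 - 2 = 1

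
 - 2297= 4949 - 7246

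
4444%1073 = 152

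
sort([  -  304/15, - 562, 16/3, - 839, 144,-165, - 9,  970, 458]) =[ - 839, - 562, - 165, - 304/15, - 9,16/3,144,458,970]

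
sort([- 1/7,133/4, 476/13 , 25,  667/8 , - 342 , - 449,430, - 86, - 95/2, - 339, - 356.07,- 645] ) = [ - 645, - 449, - 356.07 ,-342, - 339, -86, - 95/2,- 1/7,  25,  133/4,  476/13, 667/8,430 ]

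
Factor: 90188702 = 2^1 * 45094351^1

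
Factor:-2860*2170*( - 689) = 4276071800 = 2^3*5^2*7^1*11^1*13^2*31^1 * 53^1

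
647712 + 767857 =1415569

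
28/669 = 28/669 = 0.04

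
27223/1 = 27223 = 27223.00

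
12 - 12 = 0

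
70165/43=1631 + 32/43  =  1631.74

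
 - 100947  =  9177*(  -  11 )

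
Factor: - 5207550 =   -  2^1 * 3^1 * 5^2*149^1* 233^1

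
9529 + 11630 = 21159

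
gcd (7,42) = 7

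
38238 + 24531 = 62769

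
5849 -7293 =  - 1444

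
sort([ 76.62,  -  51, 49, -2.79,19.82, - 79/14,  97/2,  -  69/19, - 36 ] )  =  [ - 51 ,-36,-79/14, - 69/19, - 2.79,19.82,97/2,49, 76.62 ]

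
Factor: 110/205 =22/41 =2^1*11^1*41^( - 1) 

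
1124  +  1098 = 2222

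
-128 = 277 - 405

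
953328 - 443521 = 509807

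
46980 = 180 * 261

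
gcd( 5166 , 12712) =14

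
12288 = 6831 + 5457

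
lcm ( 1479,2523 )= 42891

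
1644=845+799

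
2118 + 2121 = 4239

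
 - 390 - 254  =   - 644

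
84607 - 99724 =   -  15117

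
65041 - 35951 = 29090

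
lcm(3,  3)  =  3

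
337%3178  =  337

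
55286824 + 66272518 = 121559342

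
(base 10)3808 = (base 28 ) 4o0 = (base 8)7340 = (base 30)46S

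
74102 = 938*79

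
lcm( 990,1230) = 40590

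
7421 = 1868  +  5553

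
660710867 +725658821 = 1386369688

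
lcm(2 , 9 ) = 18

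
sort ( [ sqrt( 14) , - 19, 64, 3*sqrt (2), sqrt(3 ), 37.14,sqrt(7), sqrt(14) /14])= [ -19,sqrt( 14) /14, sqrt( 3), sqrt(7), sqrt (14), 3*sqrt (2 ),37.14, 64]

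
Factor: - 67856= - 2^4*4241^1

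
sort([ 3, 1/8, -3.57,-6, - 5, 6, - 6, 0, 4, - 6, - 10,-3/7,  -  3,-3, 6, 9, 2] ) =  [-10, - 6,  -  6,  -  6, -5, -3.57,-3, - 3, - 3/7, 0,1/8,2,3, 4 , 6 , 6, 9 ]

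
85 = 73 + 12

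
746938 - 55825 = 691113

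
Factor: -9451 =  - 13^1*727^1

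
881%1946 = 881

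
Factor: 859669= 859669^1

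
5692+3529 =9221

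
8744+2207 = 10951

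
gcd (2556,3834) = 1278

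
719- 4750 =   -  4031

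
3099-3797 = -698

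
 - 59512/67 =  - 59512/67 = - 888.24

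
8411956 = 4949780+3462176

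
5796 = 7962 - 2166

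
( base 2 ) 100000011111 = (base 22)46b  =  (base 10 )2079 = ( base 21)4f0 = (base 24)3EF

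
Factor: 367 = 367^1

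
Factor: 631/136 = 2^(-3)*17^ (-1 )*631^1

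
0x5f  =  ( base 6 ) 235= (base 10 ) 95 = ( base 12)7B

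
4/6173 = 4/6173 = 0.00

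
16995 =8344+8651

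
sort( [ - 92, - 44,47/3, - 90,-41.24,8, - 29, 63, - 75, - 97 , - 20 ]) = [-97,-92, - 90, - 75, - 44, - 41.24, - 29 , - 20 , 8, 47/3, 63 ] 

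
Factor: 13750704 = 2^4 * 3^2*11^1*8681^1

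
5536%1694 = 454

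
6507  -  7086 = - 579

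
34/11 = 3 + 1/11=3.09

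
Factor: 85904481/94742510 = 2^( - 1 ) * 3^1*5^ ( - 1 )*13^1*31^ ( - 1 )*1129^1*1951^1*305621^ ( - 1)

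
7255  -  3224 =4031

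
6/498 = 1/83 = 0.01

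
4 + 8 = 12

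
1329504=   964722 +364782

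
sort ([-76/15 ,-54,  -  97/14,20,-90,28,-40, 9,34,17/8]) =[ - 90, - 54, -40,-97/14,-76/15,17/8, 9,20,28,34 ]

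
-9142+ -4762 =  - 13904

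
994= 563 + 431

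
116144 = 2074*56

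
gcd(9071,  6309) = 1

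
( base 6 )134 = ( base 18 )34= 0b111010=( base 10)58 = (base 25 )28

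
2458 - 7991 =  - 5533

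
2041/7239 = 2041/7239 = 0.28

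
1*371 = 371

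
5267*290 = 1527430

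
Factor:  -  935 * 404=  - 2^2*5^1*11^1*17^1 * 101^1 = -  377740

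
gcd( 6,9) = 3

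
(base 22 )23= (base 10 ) 47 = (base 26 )1L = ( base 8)57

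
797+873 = 1670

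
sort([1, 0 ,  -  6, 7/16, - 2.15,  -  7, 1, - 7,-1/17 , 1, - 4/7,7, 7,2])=[ - 7, - 7, - 6,- 2.15, - 4/7, - 1/17,0 , 7/16, 1,1,1,2, 7,  7 ]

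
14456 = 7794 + 6662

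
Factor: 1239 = 3^1*7^1*59^1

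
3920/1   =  3920 = 3920.00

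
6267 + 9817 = 16084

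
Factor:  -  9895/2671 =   -  5^1 * 1979^1*2671^ ( - 1 )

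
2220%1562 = 658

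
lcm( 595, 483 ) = 41055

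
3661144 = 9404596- 5743452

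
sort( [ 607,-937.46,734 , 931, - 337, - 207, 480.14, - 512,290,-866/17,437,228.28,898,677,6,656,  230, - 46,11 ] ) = [ - 937.46,-512  , - 337, - 207, -866/17, - 46,  6,11, 228.28,230,290,  437,480.14,607,656,  677, 734,898,931 ]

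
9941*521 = 5179261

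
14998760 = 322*46580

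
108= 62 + 46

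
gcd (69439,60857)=1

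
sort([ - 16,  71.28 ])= [-16,71.28 ]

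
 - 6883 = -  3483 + -3400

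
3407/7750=3407/7750=0.44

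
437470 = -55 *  ( - 7954 )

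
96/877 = 96/877= 0.11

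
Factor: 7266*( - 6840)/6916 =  - 93420/13 = - 2^2*3^3*5^1*13^(-1)*173^1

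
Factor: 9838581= 3^1*79^1*41513^1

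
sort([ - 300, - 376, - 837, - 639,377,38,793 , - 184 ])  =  [ - 837, -639, - 376, - 300, - 184, 38,377,793] 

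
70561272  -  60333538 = 10227734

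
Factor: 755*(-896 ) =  - 676480 = -  2^7*5^1 * 7^1 * 151^1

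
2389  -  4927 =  - 2538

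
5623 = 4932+691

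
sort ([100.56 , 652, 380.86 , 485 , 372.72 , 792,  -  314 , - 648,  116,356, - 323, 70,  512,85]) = [ - 648, - 323, - 314,  70 , 85,100.56,116,356, 372.72,380.86,  485, 512,  652, 792]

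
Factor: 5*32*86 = 13760 = 2^6 *5^1*43^1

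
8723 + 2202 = 10925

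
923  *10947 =10104081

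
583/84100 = 583/84100 = 0.01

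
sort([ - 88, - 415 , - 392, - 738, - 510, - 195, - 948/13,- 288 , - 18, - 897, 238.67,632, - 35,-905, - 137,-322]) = [ - 905 , - 897, - 738, - 510, - 415, - 392,-322, - 288, - 195 ,-137, - 88,  -  948/13, - 35, - 18,  238.67, 632 ] 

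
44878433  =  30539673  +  14338760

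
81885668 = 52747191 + 29138477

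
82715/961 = 86 + 69/961 =86.07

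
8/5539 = 8/5539 =0.00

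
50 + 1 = 51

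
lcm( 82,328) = 328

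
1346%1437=1346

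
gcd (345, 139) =1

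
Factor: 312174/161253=846/437 =2^1*3^2*19^( - 1 )*23^(-1 )*47^1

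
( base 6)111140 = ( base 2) 10010010000100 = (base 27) cm6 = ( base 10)9348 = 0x2484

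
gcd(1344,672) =672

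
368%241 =127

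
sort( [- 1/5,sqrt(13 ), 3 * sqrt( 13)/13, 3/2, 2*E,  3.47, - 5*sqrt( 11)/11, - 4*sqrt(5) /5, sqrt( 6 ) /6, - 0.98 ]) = [- 4*sqrt( 5 )/5,-5*sqrt( 11) /11, - 0.98, - 1/5,sqrt ( 6)/6,  3*sqrt( 13 ) /13, 3/2,3.47 , sqrt( 13 ), 2*E ]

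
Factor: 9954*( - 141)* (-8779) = 12321449406  =  2^1 * 3^3*7^1*47^1*79^1*8779^1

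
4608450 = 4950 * 931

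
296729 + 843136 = 1139865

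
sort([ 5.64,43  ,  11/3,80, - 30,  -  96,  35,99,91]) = [- 96,-30 , 11/3,5.64,  35,  43,80,91,99 ]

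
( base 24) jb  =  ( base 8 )723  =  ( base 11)395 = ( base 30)FH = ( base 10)467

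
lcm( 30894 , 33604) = 1915428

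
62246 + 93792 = 156038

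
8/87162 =4/43581 = 0.00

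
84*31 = 2604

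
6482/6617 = 6482/6617 = 0.98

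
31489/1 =31489  =  31489.00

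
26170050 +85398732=111568782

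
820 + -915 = - 95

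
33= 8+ 25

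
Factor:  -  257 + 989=2^2*3^1*61^1 = 732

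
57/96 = 19/32 = 0.59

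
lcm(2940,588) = 2940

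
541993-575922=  - 33929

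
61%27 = 7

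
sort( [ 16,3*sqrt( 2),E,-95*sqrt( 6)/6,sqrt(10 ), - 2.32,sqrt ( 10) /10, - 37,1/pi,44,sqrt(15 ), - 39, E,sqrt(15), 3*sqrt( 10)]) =[-39, - 95*sqrt( 6) /6, - 37 , - 2.32,sqrt( 10)/10, 1/pi,E, E, sqrt( 10),sqrt( 15) , sqrt ( 15),3*sqrt( 2),3 * sqrt(10),  16,44]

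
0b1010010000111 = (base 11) 3a48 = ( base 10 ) 5255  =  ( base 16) 1487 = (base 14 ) 1cb5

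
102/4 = 51/2 =25.50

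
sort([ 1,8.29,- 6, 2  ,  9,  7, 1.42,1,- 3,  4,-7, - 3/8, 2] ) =[ - 7,  -  6, -3,- 3/8, 1,1, 1.42, 2, 2,4,7, 8.29, 9] 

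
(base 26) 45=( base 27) 41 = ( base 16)6D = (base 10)109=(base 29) 3M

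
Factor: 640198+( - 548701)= 91497=3^1* 7^1*4357^1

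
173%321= 173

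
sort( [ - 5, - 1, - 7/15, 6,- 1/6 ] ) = [ - 5, - 1, - 7/15, -1/6, 6] 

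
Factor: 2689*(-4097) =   -  11016833 = - 17^1*241^1*2689^1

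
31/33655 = 31/33655 = 0.00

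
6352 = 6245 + 107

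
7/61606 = 7/61606 =0.00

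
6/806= 3/403=0.01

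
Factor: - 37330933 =  -  37330933^1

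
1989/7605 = 17/65 = 0.26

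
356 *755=268780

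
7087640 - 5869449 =1218191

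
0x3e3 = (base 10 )995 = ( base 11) 825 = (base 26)1C7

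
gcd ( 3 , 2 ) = 1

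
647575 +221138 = 868713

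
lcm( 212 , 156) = 8268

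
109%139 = 109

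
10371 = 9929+442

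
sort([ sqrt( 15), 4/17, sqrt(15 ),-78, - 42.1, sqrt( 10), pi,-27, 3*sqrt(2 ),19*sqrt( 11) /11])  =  [-78,-42.1, - 27, 4/17 , pi, sqrt ( 10),sqrt ( 15),sqrt(15),3*sqrt( 2), 19*sqrt (11)/11] 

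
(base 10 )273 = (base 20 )DD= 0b100010001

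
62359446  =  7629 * 8174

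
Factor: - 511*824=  - 421064 = - 2^3*7^1 * 73^1*103^1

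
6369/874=7 + 251/874= 7.29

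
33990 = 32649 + 1341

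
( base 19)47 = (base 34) 2F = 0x53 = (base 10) 83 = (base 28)2r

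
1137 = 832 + 305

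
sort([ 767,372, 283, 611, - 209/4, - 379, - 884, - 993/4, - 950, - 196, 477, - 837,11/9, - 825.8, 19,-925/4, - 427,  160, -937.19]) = [ - 950,-937.19, - 884, - 837,- 825.8, - 427, - 379, - 993/4,-925/4,  -  196, - 209/4, 11/9, 19,160,283, 372,477, 611,  767 ] 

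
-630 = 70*( - 9 )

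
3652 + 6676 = 10328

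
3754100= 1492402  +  2261698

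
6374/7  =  910 + 4/7 = 910.57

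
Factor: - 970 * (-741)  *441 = 316977570 = 2^1* 3^3*5^1 * 7^2 * 13^1*19^1 * 97^1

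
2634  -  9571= - 6937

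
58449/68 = 58449/68 = 859.54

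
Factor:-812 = -2^2 * 7^1*29^1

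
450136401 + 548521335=998657736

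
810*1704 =1380240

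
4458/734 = 6+27/367 = 6.07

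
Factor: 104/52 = 2^1  =  2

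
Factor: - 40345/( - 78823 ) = 5^1*8069^1*78823^( - 1 )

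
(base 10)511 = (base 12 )367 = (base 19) 17h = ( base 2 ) 111111111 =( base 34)F1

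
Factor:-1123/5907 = -3^( - 1)*11^(-1 )*179^( - 1)* 1123^1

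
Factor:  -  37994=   -  2^1*11^2*157^1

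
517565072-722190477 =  - 204625405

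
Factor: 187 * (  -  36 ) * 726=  -4887432 =-2^3*3^3*11^3 * 17^1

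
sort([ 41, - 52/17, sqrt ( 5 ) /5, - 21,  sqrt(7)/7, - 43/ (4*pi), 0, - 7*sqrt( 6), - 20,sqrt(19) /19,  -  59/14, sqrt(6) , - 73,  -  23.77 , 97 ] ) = [ - 73, - 23.77,- 21, - 20, - 7 * sqrt(  6), - 59/14, - 43/(4*pi), - 52/17,0, sqrt ( 19) /19 , sqrt( 7)/7, sqrt(5)/5,sqrt (6),41 , 97]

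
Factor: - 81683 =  - 7^2*1667^1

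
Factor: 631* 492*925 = 287168100=2^2*3^1*5^2 * 37^1*41^1*631^1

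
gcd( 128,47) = 1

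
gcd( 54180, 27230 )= 70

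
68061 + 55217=123278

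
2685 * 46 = 123510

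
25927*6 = 155562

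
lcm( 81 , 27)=81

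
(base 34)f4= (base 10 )514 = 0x202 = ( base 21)13a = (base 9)631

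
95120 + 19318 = 114438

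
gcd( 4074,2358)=6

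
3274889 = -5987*( - 547)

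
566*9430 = 5337380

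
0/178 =0 = 0.00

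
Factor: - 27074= -2^1  *13537^1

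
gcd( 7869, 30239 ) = 1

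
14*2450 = 34300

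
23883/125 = 191+8/125  =  191.06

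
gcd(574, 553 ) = 7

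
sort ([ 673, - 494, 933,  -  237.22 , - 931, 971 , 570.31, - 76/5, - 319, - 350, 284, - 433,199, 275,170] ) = [ - 931, - 494, - 433,-350, - 319,- 237.22,-76/5, 170, 199, 275, 284,570.31, 673,933,971] 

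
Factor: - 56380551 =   -  3^1*17^1*1105501^1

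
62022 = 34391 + 27631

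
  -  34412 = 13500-47912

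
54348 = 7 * 7764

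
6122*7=42854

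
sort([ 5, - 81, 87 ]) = [-81,5, 87]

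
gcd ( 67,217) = 1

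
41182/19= 41182/19 = 2167.47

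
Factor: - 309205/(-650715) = 3^( - 1) * 47^ ( - 1)*67^1 = 67/141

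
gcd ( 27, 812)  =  1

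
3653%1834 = 1819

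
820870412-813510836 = 7359576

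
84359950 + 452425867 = 536785817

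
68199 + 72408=140607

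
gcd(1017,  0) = 1017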